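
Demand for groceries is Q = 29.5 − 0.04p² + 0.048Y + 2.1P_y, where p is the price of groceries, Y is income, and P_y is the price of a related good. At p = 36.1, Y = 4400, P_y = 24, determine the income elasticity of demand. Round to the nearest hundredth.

0.88

Evaluating quantity at (p, Y, P_y) gives Q = 29.5 − 0.04(36.1)² + 0.048(4400) + 2.1(24) = 29.5 − 52.1284 + 211.2 + 50.4 = 238.9716.
∂Q/∂Y = +0.048, so E_I = 0.048·(4400/238.9716) ≈ 0.88.
E_I ∈ (0,1): normal good (necessity).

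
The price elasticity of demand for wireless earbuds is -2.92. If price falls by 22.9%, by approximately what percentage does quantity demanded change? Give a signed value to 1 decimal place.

66.9

%ΔQ ≈ E × %ΔP = (-2.92) × (-22.9%) ≈ 66.9%.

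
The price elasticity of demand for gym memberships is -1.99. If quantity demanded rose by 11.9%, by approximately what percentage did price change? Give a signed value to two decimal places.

%ΔQ ≈ E × %ΔP ⇒ %ΔP = %ΔQ / E = (11.9%)/(-1.99) ≈ -5.98%.

-5.98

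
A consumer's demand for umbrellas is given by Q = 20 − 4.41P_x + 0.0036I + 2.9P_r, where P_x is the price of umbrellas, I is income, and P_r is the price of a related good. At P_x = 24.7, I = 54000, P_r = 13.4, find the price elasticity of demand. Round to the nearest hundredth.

-0.75

At the given point, Q = 20 − 4.41(24.7) + 0.0036(54000) + 2.9(13.4) = 20 − 108.927 + 194.4 + 38.86 = 144.333.
∂Q/∂P_x = −4.41, so E_p = (−4.41)·(24.7/144.333) ≈ -0.75.
|E_p| < 1: demand is inelastic.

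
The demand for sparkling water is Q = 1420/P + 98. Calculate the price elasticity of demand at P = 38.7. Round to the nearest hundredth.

At P = 38.7, Q = 134.6925.
dQ/dP = −1420/P² = −0.9481.
Point elasticity E = (dQ/dP)·(P/Q) = -0.9481 × 38.7/134.6925 ≈ -0.27.
|E| < 1, so demand is inelastic at this price.

-0.27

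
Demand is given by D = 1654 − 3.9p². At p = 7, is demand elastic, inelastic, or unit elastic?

inelastic

At p = 7, D = 1462.9.
dD/dp = −2·3.9·p = −54.6.
Point elasticity E = (dD/dp)·(p/D) = -54.6 × 7/1462.9 ≈ -0.261.
|E| ≈ 0.261 < 1, so demand is inelastic.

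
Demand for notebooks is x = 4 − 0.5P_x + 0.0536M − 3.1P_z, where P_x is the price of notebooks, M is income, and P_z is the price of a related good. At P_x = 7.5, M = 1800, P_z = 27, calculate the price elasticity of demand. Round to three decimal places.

-0.288

Evaluating quantity at (P_x, M, P_z) gives x = 4 − 0.5(7.5) + 0.0536(1800) − 3.1(27) = 4 − 3.75 + 96.48 − 83.7 = 13.03.
∂x/∂P_x = −0.5, so E_p = (−0.5)·(7.5/13.03) ≈ -0.288.
|E_p| < 1: demand is inelastic.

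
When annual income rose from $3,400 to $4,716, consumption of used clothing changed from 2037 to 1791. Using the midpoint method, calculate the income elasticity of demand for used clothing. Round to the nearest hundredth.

%ΔQ = (1791 − 2037)/[(2037+1791)/2] = -246/1914 ≈ -0.1285.
%ΔY = (4,716 − 3,400)/[(3,400+4,716)/2] = 1316/4058 ≈ 0.3243.
E_I = %ΔQ/%ΔY ≈ -0.40.
E_I < 0: inferior good.

-0.40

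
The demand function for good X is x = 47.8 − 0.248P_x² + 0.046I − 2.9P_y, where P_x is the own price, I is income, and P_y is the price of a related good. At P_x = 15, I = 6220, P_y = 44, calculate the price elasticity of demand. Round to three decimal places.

-0.741

x = 47.8 − 0.248(15)² + 0.046(6220) − 2.9(44) = 47.8 − 55.8 + 286.12 − 127.6 = 150.52.
∂x/∂P_x = −2·0.248·P_x = -7.44, so E_p = -7.44·(15/150.52) ≈ -0.741.
|E_p| < 1: demand is inelastic.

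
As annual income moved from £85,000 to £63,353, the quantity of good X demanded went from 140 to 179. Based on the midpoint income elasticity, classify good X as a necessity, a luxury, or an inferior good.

%ΔQ = (179 − 140)/[(140+179)/2] = 39/159.5 ≈ 0.2445.
%ΔI = (63,353 − 85,000)/[(85,000+63,353)/2] = -21647/74176.5 ≈ -0.2918.
E_I = %ΔQ/%ΔI ≈ -0.838.
E_I < 0: inferior good.

inferior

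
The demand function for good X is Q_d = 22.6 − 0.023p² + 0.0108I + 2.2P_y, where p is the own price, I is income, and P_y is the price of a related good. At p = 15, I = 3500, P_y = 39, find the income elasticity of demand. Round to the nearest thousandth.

At the given point, Q_d = 22.6 − 0.023(15)² + 0.0108(3500) + 2.2(39) = 22.6 − 5.175 + 37.8 + 85.8 = 141.025.
∂Q_d/∂I = +0.0108, so E_I = 0.0108·(3500/141.025) ≈ 0.268.
E_I ∈ (0,1): normal good (necessity).

0.268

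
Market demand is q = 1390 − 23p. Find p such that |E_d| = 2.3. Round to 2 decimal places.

42.12

Set −bp/(a − bp) = −2.3 ⇒ bp = 2.3(a − bp) ⇒ bp(1+2.3) = 2.3·a.
p = 2.3·1390/(23·3.3) ≈ 42.12.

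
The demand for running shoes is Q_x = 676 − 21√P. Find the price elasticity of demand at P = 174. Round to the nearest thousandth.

At P = 174, Q_x = 398.991.
dQ_x/dP = −21/(2√P) = −21/(2·13.1909).
Point elasticity E = (dQ_x/dP)·(P/Q_x) = -0.796 × 174/398.991 ≈ -0.347.
|E| < 1, so demand is inelastic at this price.

-0.347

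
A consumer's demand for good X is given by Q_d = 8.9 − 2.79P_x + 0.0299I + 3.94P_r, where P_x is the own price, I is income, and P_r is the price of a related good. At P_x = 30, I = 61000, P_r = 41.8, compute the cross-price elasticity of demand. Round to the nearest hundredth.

0.09

Substituting, Q_d = 8.9 − 2.79(30) + 0.0299(61000) + 3.94(41.8) = 8.9 − 83.7 + 1823.9 + 164.692 = 1913.792.
∂Q_d/∂P_r = +3.94, so E_xy = 3.94·(41.8/1913.792) ≈ 0.09.
E_xy > 0: the goods are substitutes.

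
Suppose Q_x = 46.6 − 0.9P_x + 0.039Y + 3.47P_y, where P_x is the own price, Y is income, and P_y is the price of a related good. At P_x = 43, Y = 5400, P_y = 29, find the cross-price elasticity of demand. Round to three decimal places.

0.315

At the given point, Q_x = 46.6 − 0.9(43) + 0.039(5400) + 3.47(29) = 46.6 − 38.7 + 210.6 + 100.63 = 319.13.
∂Q_x/∂P_y = +3.47, so E_xy = 3.47·(29/319.13) ≈ 0.315.
E_xy > 0: the goods are substitutes.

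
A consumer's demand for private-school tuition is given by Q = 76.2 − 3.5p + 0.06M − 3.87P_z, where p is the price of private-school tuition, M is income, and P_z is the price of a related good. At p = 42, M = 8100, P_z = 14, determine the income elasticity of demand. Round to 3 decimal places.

Q = 76.2 − 3.5(42) + 0.06(8100) − 3.87(14) = 76.2 − 147 + 486 − 54.18 = 361.02.
∂Q/∂M = +0.06, so E_I = 0.06·(8100/361.02) ≈ 1.346.
E_I > 1: normal good (luxury).

1.346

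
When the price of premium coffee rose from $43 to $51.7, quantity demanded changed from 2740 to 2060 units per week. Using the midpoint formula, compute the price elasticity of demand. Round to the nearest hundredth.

-1.54

%Δq = (2060 − 2740)/[(2740 + 2060)/2] = -680/2400 ≈ -0.2833.
%Δp = (51.7 − 43)/[(43 + 51.7)/2] = 8.7/47.35 ≈ 0.1837.
Arc elasticity E = %Δq/%Δp ≈ -0.2833/0.1837 ≈ -1.54.
|E| > 1: demand is elastic over this range.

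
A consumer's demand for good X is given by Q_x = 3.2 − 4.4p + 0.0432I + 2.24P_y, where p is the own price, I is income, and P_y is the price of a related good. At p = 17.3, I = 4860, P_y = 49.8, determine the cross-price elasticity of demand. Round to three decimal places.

0.449

At the given point, Q_x = 3.2 − 4.4(17.3) + 0.0432(4860) + 2.24(49.8) = 3.2 − 76.12 + 209.952 + 111.552 = 248.584.
∂Q_x/∂P_y = +2.24, so E_xy = 2.24·(49.8/248.584) ≈ 0.449.
E_xy > 0: the goods are substitutes.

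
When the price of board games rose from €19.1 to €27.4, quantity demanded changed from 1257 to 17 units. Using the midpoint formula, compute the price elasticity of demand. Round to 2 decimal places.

%ΔQ = (17 − 1257)/[(1257 + 17)/2] = -1240/637 ≈ -1.9466.
%Δp = (27.4 − 19.1)/[(19.1 + 27.4)/2] = 8.3/23.25 ≈ 0.3570.
Arc elasticity E = %ΔQ/%Δp ≈ -1.9466/0.3570 ≈ -5.45.
|E| > 1: demand is elastic over this range.

-5.45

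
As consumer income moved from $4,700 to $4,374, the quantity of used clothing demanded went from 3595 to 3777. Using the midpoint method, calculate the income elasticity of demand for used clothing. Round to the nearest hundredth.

%ΔQ = (3777 − 3595)/[(3595+3777)/2] = 182/3686 ≈ 0.0494.
%ΔM = (4,374 − 4,700)/[(4,700+4,374)/2] = -326/4537 ≈ -0.0719.
E_I = %ΔQ/%ΔM ≈ -0.69.
E_I < 0: inferior good.

-0.69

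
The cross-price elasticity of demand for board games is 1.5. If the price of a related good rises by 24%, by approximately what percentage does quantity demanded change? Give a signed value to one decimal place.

%ΔQ ≈ E × %ΔP_y = (1.5) × (24%) = 36.0%.

36.0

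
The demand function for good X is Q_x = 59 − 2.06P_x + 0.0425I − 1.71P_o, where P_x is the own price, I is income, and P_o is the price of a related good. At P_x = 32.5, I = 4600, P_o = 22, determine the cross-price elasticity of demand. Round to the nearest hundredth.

-0.25

Q_x = 59 − 2.06(32.5) + 0.0425(4600) − 1.71(22) = 59 − 66.95 + 195.5 − 37.62 = 149.93.
∂Q_x/∂P_o = −1.71, so E_xy = -1.71·(22/149.93) ≈ -0.25.
E_xy < 0: the goods are complements.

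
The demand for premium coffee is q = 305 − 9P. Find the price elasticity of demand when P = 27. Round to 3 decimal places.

-3.919

At P = 27, q = 62.
dq/dP = −9.
Point elasticity E = (dq/dP)·(P/q) = -9 × 27/62 ≈ -3.919.
|E| > 1, so demand is elastic at this price.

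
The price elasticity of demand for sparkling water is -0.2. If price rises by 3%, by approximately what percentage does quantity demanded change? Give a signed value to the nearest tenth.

-0.6

%ΔQ ≈ E × %ΔP = (-0.2) × (3%) = -0.6%.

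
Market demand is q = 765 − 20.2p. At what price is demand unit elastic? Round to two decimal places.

18.94

For linear demand q = a − bp, E = −bp/(a − bp). |E| = 1 ⇒ bp = a − bp ⇒ p = a/(2b).
p = 765/(2·20.2) ≈ 18.94.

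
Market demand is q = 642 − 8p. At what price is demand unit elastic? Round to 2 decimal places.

40.13

For linear demand q = a − bp, E = −bp/(a − bp). |E| = 1 ⇒ bp = a − bp ⇒ p = a/(2b).
p = 642/(2·8) ≈ 40.13.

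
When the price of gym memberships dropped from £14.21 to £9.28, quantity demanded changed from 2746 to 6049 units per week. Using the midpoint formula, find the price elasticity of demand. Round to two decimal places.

-1.79

%Δq = (6049 − 2746)/[(2746 + 6049)/2] = 3303/4397.5 ≈ 0.7511.
%ΔP = (9.28 − 14.21)/[(14.21 + 9.28)/2] = -4.93/11.745 ≈ -0.4198.
Arc elasticity E = %Δq/%ΔP ≈ 0.7511/-0.4198 ≈ -1.79.
|E| > 1: demand is elastic over this range.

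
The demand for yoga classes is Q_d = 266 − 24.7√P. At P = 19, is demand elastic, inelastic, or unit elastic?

inelastic

At P = 19, Q_d = 158.3352.
dQ_d/dP = −24.7/(2√P) = −24.7/(2·4.3589).
Point elasticity E = (dQ_d/dP)·(P/Q_d) = -2.8333 × 19/158.3352 ≈ -0.340.
|E| ≈ 0.340 < 1, so demand is inelastic.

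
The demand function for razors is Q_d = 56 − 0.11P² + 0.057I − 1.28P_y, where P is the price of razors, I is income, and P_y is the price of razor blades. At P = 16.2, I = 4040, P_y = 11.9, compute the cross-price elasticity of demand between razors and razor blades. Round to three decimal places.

-0.063

First evaluate Q_d: 56 − 0.11(16.2)² + 0.057(4040) − 1.28(11.9) = 56 − 28.8684 + 230.28 − 15.232 = 242.1796.
∂Q_d/∂P_y = −1.28, so E_xy = -1.28·(11.9/242.1796) ≈ -0.063.
E_xy < 0: the goods are complements.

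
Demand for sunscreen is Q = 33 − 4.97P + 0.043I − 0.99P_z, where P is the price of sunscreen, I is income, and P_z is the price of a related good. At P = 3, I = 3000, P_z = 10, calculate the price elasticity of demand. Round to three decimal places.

Substituting, Q = 33 − 4.97(3) + 0.043(3000) − 0.99(10) = 33 − 14.91 + 129 − 9.9 = 137.19.
∂Q/∂P = −4.97, so E_p = (−4.97)·(3/137.19) ≈ -0.109.
|E_p| < 1: demand is inelastic.

-0.109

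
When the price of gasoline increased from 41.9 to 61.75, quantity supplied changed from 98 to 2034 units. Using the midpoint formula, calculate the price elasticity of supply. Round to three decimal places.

%ΔQ = (2034 − 98)/[(98 + 2034)/2] = 1936/1066 ≈ 1.8161.
%ΔP = (61.75 − 41.9)/[(41.9 + 61.75)/2] = 19.85/51.825 ≈ 0.3830.
Arc elasticity E = %ΔQ/%ΔP ≈ 1.8161/0.3830 ≈ 4.742.
|E| > 1: supply is elastic over this range.

4.742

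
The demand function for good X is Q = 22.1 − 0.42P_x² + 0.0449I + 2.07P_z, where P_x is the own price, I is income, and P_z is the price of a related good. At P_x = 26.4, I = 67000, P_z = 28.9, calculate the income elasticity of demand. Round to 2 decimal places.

1.08

Substituting, Q = 22.1 − 0.42(26.4)² + 0.0449(67000) + 2.07(28.9) = 22.1 − 292.7232 + 3008.3 + 59.823 = 2797.4998.
∂Q/∂I = +0.0449, so E_I = 0.0449·(67000/2797.4998) ≈ 1.08.
E_I > 1: normal good (luxury).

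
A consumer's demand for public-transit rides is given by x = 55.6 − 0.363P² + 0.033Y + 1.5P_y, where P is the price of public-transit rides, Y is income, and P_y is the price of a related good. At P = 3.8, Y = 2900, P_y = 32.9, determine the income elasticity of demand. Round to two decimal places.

0.49

x = 55.6 − 0.363(3.8)² + 0.033(2900) + 1.5(32.9) = 55.6 − 5.2417 + 95.7 + 49.35 = 195.4083.
∂x/∂Y = +0.033, so E_I = 0.033·(2900/195.4083) ≈ 0.49.
E_I ∈ (0,1): normal good (necessity).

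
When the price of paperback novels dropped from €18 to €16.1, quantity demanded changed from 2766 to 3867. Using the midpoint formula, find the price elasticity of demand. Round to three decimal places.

-2.979

%Δq = (3867 − 2766)/[(2766 + 3867)/2] = 1101/3316.5 ≈ 0.3320.
%ΔP = (16.1 − 18)/[(18 + 16.1)/2] = -1.9/17.05 ≈ -0.1114.
Arc elasticity E = %Δq/%ΔP ≈ 0.3320/-0.1114 ≈ -2.979.
|E| > 1: demand is elastic over this range.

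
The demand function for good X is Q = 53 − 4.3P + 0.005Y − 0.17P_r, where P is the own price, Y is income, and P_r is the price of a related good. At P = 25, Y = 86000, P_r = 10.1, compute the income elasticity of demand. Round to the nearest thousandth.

Substituting, Q = 53 − 4.3(25) + 0.005(86000) − 0.17(10.1) = 53 − 107.5 + 430 − 1.717 = 373.783.
∂Q/∂Y = +0.005, so E_I = 0.005·(86000/373.783) ≈ 1.150.
E_I > 1: normal good (luxury).

1.150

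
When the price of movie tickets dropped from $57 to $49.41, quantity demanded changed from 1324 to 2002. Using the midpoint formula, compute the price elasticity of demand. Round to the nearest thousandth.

-2.858

%Δq = (2002 − 1324)/[(1324 + 2002)/2] = 678/1663 ≈ 0.4077.
%ΔP = (49.41 − 57)/[(57 + 49.41)/2] = -7.59/53.205 ≈ -0.1427.
Arc elasticity E = %Δq/%ΔP ≈ 0.4077/-0.1427 ≈ -2.858.
|E| > 1: demand is elastic over this range.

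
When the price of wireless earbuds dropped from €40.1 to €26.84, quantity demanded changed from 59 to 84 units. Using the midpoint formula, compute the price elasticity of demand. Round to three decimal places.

%ΔQ = (84 − 59)/[(59 + 84)/2] = 25/71.5 ≈ 0.3497.
%Δp = (26.84 − 40.1)/[(40.1 + 26.84)/2] = -13.26/33.47 ≈ -0.3962.
Arc elasticity E = %ΔQ/%Δp ≈ 0.3497/-0.3962 ≈ -0.883.
|E| < 1: demand is inelastic over this range.

-0.883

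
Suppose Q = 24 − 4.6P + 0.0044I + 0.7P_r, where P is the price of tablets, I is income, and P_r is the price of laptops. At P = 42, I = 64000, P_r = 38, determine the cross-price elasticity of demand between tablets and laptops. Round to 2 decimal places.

0.19

At the given point, Q = 24 − 4.6(42) + 0.0044(64000) + 0.7(38) = 24 − 193.2 + 281.6 + 26.6 = 139.
∂Q/∂P_r = +0.7, so E_xy = 0.7·(38/139) ≈ 0.19.
E_xy > 0: the goods are substitutes.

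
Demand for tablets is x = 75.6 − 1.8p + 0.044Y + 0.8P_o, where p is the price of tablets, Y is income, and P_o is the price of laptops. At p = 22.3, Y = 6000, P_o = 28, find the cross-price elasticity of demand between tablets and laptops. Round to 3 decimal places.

0.070

Substituting, x = 75.6 − 1.8(22.3) + 0.044(6000) + 0.8(28) = 75.6 − 40.14 + 264 + 22.4 = 321.86.
∂x/∂P_o = +0.8, so E_xy = 0.8·(28/321.86) ≈ 0.070.
E_xy > 0: the goods are substitutes.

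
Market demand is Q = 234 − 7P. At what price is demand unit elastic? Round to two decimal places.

For linear demand Q = a − bP, E = −bP/(a − bP). |E| = 1 ⇒ bP = a − bP ⇒ P = a/(2b).
P = 234/(2·7) ≈ 16.71.

16.71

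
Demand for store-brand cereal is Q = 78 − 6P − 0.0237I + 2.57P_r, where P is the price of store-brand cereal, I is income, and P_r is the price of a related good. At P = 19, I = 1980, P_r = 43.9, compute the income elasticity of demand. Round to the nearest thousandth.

First evaluate Q: 78 − 6(19) − 0.0237(1980) + 2.57(43.9) = 78 − 114 − 46.926 + 112.823 = 29.897.
∂Q/∂I = −0.0237, so E_I = -0.0237·(1980/29.897) ≈ -1.570.
E_I < 0: inferior good.

-1.570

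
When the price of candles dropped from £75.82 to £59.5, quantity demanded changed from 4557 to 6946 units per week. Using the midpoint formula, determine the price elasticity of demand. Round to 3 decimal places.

-1.722

%ΔQ = (6946 − 4557)/[(4557 + 6946)/2] = 2389/5751.5 ≈ 0.4154.
%Δp = (59.5 − 75.82)/[(75.82 + 59.5)/2] = -16.32/67.66 ≈ -0.2412.
Arc elasticity E = %ΔQ/%Δp ≈ 0.4154/-0.2412 ≈ -1.722.
|E| > 1: demand is elastic over this range.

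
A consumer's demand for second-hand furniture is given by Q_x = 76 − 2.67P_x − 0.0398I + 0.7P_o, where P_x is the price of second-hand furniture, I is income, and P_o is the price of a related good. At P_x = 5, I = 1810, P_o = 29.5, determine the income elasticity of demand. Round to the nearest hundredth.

First evaluate Q_x: 76 − 2.67(5) − 0.0398(1810) + 0.7(29.5) = 76 − 13.35 − 72.038 + 20.65 = 11.262.
∂Q_x/∂I = −0.0398, so E_I = -0.0398·(1810/11.262) ≈ -6.40.
E_I < 0: inferior good.

-6.40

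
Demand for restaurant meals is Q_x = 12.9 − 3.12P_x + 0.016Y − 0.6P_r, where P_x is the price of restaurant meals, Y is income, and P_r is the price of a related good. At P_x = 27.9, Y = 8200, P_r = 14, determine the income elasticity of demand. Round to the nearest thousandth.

2.697

Substituting, Q_x = 12.9 − 3.12(27.9) + 0.016(8200) − 0.6(14) = 12.9 − 87.048 + 131.2 − 8.4 = 48.652.
∂Q_x/∂Y = +0.016, so E_I = 0.016·(8200/48.652) ≈ 2.697.
E_I > 1: normal good (luxury).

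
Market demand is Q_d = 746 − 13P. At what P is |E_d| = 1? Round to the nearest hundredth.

28.69

For linear demand Q_d = a − bP, E = −bP/(a − bP). |E| = 1 ⇒ bP = a − bP ⇒ P = a/(2b).
P = 746/(2·13) ≈ 28.69.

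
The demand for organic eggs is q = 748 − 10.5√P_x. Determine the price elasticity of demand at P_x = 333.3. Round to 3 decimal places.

-0.172

At P_x = 333.3, q = 556.3067.
dq/dP_x = −10.5/(2√P_x) = −10.5/(2·18.2565).
Point elasticity E = (dq/dP_x)·(P_x/q) = -0.2876 × 333.3/556.3067 ≈ -0.172.
|E| < 1, so demand is inelastic at this price.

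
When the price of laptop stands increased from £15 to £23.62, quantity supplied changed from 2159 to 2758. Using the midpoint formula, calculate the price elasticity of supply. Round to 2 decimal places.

0.55

%ΔQ = (2758 − 2159)/[(2159 + 2758)/2] = 599/2458.5 ≈ 0.2436.
%Δp = (23.62 − 15)/[(15 + 23.62)/2] = 8.62/19.31 ≈ 0.4464.
Arc elasticity E = %ΔQ/%Δp ≈ 0.2436/0.4464 ≈ 0.55.
|E| < 1: supply is inelastic over this range.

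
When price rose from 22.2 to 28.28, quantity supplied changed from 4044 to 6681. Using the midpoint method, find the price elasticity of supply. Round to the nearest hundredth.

2.04

%Δq = (6681 − 4044)/[(4044 + 6681)/2] = 2637/5362.5 ≈ 0.4917.
%Δp = (28.28 − 22.2)/[(22.2 + 28.28)/2] = 6.08/25.24 ≈ 0.2409.
Arc elasticity E = %Δq/%Δp ≈ 0.4917/0.2409 ≈ 2.04.
|E| > 1: supply is elastic over this range.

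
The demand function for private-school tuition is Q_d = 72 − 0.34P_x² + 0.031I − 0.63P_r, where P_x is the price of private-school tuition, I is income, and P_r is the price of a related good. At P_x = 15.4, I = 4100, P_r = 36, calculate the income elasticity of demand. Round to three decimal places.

1.327

First evaluate Q_d: 72 − 0.34(15.4)² + 0.031(4100) − 0.63(36) = 72 − 80.6344 + 127.1 − 22.68 = 95.7856.
∂Q_d/∂I = +0.031, so E_I = 0.031·(4100/95.7856) ≈ 1.327.
E_I > 1: normal good (luxury).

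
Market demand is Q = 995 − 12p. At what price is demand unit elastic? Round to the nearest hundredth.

41.46

For linear demand Q = a − bp, E = −bp/(a − bp). |E| = 1 ⇒ bp = a − bp ⇒ p = a/(2b).
p = 995/(2·12) ≈ 41.46.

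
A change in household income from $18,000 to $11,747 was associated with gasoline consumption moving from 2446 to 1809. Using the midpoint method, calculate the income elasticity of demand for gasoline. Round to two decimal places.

%ΔQ = (1809 − 2446)/[(2446+1809)/2] = -637/2127.5 ≈ -0.2994.
%ΔY = (11,747 − 18,000)/[(18,000+11,747)/2] = -6253/14873.5 ≈ -0.4204.
E_I = %ΔQ/%ΔY ≈ 0.71.
E_I ∈ (0,1): normal good (necessity).

0.71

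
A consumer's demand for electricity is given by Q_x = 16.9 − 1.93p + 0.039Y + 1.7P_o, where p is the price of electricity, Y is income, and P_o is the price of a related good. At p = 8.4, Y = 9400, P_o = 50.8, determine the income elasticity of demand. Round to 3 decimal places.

At the given point, Q_x = 16.9 − 1.93(8.4) + 0.039(9400) + 1.7(50.8) = 16.9 − 16.212 + 366.6 + 86.36 = 453.648.
∂Q_x/∂Y = +0.039, so E_I = 0.039·(9400/453.648) ≈ 0.808.
E_I ∈ (0,1): normal good (necessity).

0.808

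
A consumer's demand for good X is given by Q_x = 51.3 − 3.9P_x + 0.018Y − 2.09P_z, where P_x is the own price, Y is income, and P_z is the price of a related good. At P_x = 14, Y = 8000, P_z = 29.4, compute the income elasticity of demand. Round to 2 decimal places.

First evaluate Q_x: 51.3 − 3.9(14) + 0.018(8000) − 2.09(29.4) = 51.3 − 54.6 + 144 − 61.446 = 79.254.
∂Q_x/∂Y = +0.018, so E_I = 0.018·(8000/79.254) ≈ 1.82.
E_I > 1: normal good (luxury).

1.82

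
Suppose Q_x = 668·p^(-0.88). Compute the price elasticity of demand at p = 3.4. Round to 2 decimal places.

-0.88

For a Cobb–Douglas (constant-elasticity) form Q_x = A·p^α·…, the elasticity with respect to p equals the exponent α at every point.
Here the exponent on p is -0.88, so the price elasticity of demand is -0.88.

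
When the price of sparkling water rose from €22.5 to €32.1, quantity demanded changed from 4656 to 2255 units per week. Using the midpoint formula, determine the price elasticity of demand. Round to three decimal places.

%ΔQ = (2255 − 4656)/[(4656 + 2255)/2] = -2401/3455.5 ≈ -0.6948.
%Δp = (32.1 − 22.5)/[(22.5 + 32.1)/2] = 9.6/27.3 ≈ 0.3516.
Arc elasticity E = %ΔQ/%Δp ≈ -0.6948/0.3516 ≈ -1.976.
|E| > 1: demand is elastic over this range.

-1.976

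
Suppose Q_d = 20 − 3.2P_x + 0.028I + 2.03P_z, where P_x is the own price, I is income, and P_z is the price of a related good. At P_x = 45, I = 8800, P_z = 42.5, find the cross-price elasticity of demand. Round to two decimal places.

0.41

Q_d = 20 − 3.2(45) + 0.028(8800) + 2.03(42.5) = 20 − 144 + 246.4 + 86.275 = 208.675.
∂Q_d/∂P_z = +2.03, so E_xy = 2.03·(42.5/208.675) ≈ 0.41.
E_xy > 0: the goods are substitutes.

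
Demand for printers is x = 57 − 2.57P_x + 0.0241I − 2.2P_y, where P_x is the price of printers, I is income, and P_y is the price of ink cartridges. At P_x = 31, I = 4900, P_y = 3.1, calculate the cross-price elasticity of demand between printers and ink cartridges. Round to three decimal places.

Substituting, x = 57 − 2.57(31) + 0.0241(4900) − 2.2(3.1) = 57 − 79.67 + 118.09 − 6.82 = 88.6.
∂x/∂P_y = −2.2, so E_xy = -2.2·(3.1/88.6) ≈ -0.077.
E_xy < 0: the goods are complements.

-0.077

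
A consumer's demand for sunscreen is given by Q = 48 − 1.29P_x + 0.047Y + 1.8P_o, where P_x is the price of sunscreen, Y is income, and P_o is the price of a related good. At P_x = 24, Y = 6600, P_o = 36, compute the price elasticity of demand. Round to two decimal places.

-0.08

At the given point, Q = 48 − 1.29(24) + 0.047(6600) + 1.8(36) = 48 − 30.96 + 310.2 + 64.8 = 392.04.
∂Q/∂P_x = −1.29, so E_p = (−1.29)·(24/392.04) ≈ -0.08.
|E_p| < 1: demand is inelastic.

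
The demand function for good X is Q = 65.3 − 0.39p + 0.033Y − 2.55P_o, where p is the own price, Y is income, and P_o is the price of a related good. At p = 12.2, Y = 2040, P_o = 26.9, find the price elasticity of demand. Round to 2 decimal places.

Substituting, Q = 65.3 − 0.39(12.2) + 0.033(2040) − 2.55(26.9) = 65.3 − 4.758 + 67.32 − 68.595 = 59.267.
∂Q/∂p = −0.39, so E_p = (−0.39)·(12.2/59.267) ≈ -0.08.
|E_p| < 1: demand is inelastic.

-0.08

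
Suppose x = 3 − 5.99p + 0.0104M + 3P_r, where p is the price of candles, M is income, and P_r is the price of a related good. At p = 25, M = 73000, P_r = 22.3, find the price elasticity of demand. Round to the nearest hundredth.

-0.22

Evaluating quantity at (p, M, P_r) gives x = 3 − 5.99(25) + 0.0104(73000) + 3(22.3) = 3 − 149.75 + 759.2 + 66.9 = 679.35.
∂x/∂p = −5.99, so E_p = (−5.99)·(25/679.35) ≈ -0.22.
|E_p| < 1: demand is inelastic.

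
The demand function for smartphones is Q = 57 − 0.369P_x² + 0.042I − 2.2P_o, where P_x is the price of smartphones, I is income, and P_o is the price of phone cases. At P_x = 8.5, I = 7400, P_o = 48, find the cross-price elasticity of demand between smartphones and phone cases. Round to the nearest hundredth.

Evaluating quantity at (P_x, I, P_o) gives Q = 57 − 0.369(8.5)² + 0.042(7400) − 2.2(48) = 57 − 26.6603 + 310.8 − 105.6 = 235.5398.
∂Q/∂P_o = −2.2, so E_xy = -2.2·(48/235.5398) ≈ -0.45.
E_xy < 0: the goods are complements.

-0.45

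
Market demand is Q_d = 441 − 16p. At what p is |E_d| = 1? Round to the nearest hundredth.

13.78

For linear demand Q_d = a − bp, E = −bp/(a − bp). |E| = 1 ⇒ bp = a − bp ⇒ p = a/(2b).
p = 441/(2·16) ≈ 13.78.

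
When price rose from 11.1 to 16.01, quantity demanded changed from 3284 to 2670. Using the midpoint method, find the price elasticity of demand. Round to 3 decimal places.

-0.569

%Δq = (2670 − 3284)/[(3284 + 2670)/2] = -614/2977 ≈ -0.2062.
%ΔP = (16.01 − 11.1)/[(11.1 + 16.01)/2] = 4.91/13.555 ≈ 0.3622.
Arc elasticity E = %Δq/%ΔP ≈ -0.2062/0.3622 ≈ -0.569.
|E| < 1: demand is inelastic over this range.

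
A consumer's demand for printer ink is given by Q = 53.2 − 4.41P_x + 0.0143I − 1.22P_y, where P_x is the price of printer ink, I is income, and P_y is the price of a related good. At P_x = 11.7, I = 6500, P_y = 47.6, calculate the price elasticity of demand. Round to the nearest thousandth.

-1.414

Evaluating quantity at (P_x, I, P_y) gives Q = 53.2 − 4.41(11.7) + 0.0143(6500) − 1.22(47.6) = 53.2 − 51.597 + 92.95 − 58.072 = 36.481.
∂Q/∂P_x = −4.41, so E_p = (−4.41)·(11.7/36.481) ≈ -1.414.
|E_p| > 1: demand is elastic.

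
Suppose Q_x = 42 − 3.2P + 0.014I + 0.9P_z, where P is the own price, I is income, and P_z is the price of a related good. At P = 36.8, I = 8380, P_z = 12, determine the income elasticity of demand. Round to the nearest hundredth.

2.24

First evaluate Q_x: 42 − 3.2(36.8) + 0.014(8380) + 0.9(12) = 42 − 117.76 + 117.32 + 10.8 = 52.36.
∂Q_x/∂I = +0.014, so E_I = 0.014·(8380/52.36) ≈ 2.24.
E_I > 1: normal good (luxury).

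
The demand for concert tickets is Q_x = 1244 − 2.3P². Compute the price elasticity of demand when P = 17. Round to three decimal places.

At P = 17, Q_x = 579.3.
dQ_x/dP = −2·2.3·P = −78.2.
Point elasticity E = (dQ_x/dP)·(P/Q_x) = -78.2 × 17/579.3 ≈ -2.295.
|E| > 1, so demand is elastic at this price.

-2.295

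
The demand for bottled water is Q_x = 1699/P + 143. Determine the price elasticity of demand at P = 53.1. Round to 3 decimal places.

At P = 53.1, Q_x = 174.9962.
dQ_x/dP = −1699/P² = −0.6026.
Point elasticity E = (dQ_x/dP)·(P/Q_x) = -0.6026 × 53.1/174.9962 ≈ -0.183.
|E| < 1, so demand is inelastic at this price.

-0.183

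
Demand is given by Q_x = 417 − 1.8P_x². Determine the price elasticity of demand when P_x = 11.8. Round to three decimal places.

-3.013

At P_x = 11.8, Q_x = 166.368.
dQ_x/dP_x = −2·1.8·P_x = −42.48.
Point elasticity E = (dQ_x/dP_x)·(P_x/Q_x) = -42.48 × 11.8/166.368 ≈ -3.013.
|E| > 1, so demand is elastic at this price.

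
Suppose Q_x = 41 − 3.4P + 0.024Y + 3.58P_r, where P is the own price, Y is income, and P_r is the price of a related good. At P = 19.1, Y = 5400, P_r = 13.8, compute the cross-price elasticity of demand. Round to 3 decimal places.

0.319

Evaluating quantity at (P, Y, P_r) gives Q_x = 41 − 3.4(19.1) + 0.024(5400) + 3.58(13.8) = 41 − 64.94 + 129.6 + 49.404 = 155.064.
∂Q_x/∂P_r = +3.58, so E_xy = 3.58·(13.8/155.064) ≈ 0.319.
E_xy > 0: the goods are substitutes.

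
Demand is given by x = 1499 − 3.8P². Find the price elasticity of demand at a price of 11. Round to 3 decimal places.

At P = 11, x = 1039.2.
dx/dP = −2·3.8·P = −83.6.
Point elasticity E = (dx/dP)·(P/x) = -83.6 × 11/1039.2 ≈ -0.885.
|E| < 1, so demand is inelastic at this price.

-0.885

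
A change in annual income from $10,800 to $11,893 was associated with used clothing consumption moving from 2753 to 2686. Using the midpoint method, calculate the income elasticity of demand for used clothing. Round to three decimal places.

-0.256

%ΔQ = (2686 − 2753)/[(2753+2686)/2] = -67/2719.5 ≈ -0.0246.
%ΔI = (11,893 − 10,800)/[(10,800+11,893)/2] = 1093/11346.5 ≈ 0.0963.
E_I = %ΔQ/%ΔI ≈ -0.256.
E_I < 0: inferior good.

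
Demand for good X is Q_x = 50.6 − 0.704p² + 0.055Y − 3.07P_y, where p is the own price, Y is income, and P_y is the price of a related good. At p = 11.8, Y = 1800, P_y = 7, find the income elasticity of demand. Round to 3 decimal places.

3.291

At the given point, Q_x = 50.6 − 0.704(11.8)² + 0.055(1800) − 3.07(7) = 50.6 − 98.025 + 99 − 21.49 = 30.085.
∂Q_x/∂Y = +0.055, so E_I = 0.055·(1800/30.085) ≈ 3.291.
E_I > 1: normal good (luxury).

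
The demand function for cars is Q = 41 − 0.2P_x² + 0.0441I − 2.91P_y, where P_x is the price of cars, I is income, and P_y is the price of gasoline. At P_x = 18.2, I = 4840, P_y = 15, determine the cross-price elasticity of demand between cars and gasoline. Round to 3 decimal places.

-0.302

First evaluate Q: 41 − 0.2(18.2)² + 0.0441(4840) − 2.91(15) = 41 − 66.248 + 213.444 − 43.65 = 144.546.
∂Q/∂P_y = −2.91, so E_xy = -2.91·(15/144.546) ≈ -0.302.
E_xy < 0: the goods are complements.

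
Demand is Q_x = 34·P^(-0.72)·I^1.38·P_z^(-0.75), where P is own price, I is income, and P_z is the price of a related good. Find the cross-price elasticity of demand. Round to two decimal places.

-0.75

For a Cobb–Douglas (constant-elasticity) form Q_x = A·P_z^α·…, the elasticity with respect to P_z equals the exponent α at every point.
Here the exponent on P_z is -0.75, so the cross-price elasticity of demand is -0.75.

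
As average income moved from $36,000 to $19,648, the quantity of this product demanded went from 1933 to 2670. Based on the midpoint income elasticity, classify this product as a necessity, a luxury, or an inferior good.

%ΔQ = (2670 − 1933)/[(1933+2670)/2] = 737/2301.5 ≈ 0.3202.
%ΔI = (19,648 − 36,000)/[(36,000+19,648)/2] = -16352/27824 ≈ -0.5877.
E_I = %ΔQ/%ΔI ≈ -0.545.
E_I < 0: inferior good.

inferior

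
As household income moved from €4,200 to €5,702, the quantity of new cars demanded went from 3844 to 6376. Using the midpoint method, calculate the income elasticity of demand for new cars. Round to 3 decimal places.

1.633

%ΔQ = (6376 − 3844)/[(3844+6376)/2] = 2532/5110 ≈ 0.4955.
%ΔM = (5,702 − 4,200)/[(4,200+5,702)/2] = 1502/4951 ≈ 0.3034.
E_I = %ΔQ/%ΔM ≈ 1.633.
E_I > 1: normal good (luxury).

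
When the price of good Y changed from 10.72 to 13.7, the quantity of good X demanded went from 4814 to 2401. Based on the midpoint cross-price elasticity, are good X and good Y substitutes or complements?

complements

%ΔQ_x = (2401 − 4814)/[(4814+2401)/2] = -2413/3607.5 ≈ -0.6689.
%ΔP_y = (13.7 − 10.72)/[(10.72+13.7)/2] ≈ 0.2441.
E_xy = -0.6689/0.2441 ≈ -2.741.
E_xy < 0, so the goods are complements.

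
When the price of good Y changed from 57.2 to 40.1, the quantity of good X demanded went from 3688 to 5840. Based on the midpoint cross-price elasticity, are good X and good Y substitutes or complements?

complements

%ΔQ_x = (5840 − 3688)/[(3688+5840)/2] = 2152/4764 ≈ 0.4517.
%ΔP_y = (40.1 − 57.2)/[(57.2+40.1)/2] ≈ -0.3515.
E_xy = 0.4517/-0.3515 ≈ -1.285.
E_xy < 0, so the goods are complements.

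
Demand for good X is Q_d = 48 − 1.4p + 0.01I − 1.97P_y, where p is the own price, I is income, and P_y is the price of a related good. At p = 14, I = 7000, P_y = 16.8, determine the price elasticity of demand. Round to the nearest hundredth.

-0.30

At the given point, Q_d = 48 − 1.4(14) + 0.01(7000) − 1.97(16.8) = 48 − 19.6 + 70 − 33.096 = 65.304.
∂Q_d/∂p = −1.4, so E_p = (−1.4)·(14/65.304) ≈ -0.30.
|E_p| < 1: demand is inelastic.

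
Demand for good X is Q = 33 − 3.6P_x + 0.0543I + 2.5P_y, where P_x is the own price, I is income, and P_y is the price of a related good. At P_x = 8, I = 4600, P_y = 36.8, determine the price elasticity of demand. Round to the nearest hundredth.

Q = 33 − 3.6(8) + 0.0543(4600) + 2.5(36.8) = 33 − 28.8 + 249.78 + 92 = 345.98.
∂Q/∂P_x = −3.6, so E_p = (−3.6)·(8/345.98) ≈ -0.08.
|E_p| < 1: demand is inelastic.

-0.08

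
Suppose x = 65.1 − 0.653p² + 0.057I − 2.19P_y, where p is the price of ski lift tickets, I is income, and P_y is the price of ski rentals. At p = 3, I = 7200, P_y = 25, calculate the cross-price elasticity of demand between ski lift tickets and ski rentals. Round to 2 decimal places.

-0.13

x = 65.1 − 0.653(3)² + 0.057(7200) − 2.19(25) = 65.1 − 5.877 + 410.4 − 54.75 = 414.873.
∂x/∂P_y = −2.19, so E_xy = -2.19·(25/414.873) ≈ -0.13.
E_xy < 0: the goods are complements.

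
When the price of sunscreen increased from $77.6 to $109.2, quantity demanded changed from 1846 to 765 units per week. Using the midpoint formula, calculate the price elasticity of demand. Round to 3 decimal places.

-2.447

%Δq = (765 − 1846)/[(1846 + 765)/2] = -1081/1305.5 ≈ -0.8280.
%ΔP = (109.2 − 77.6)/[(77.6 + 109.2)/2] = 31.6/93.4 ≈ 0.3383.
Arc elasticity E = %Δq/%ΔP ≈ -0.8280/0.3383 ≈ -2.447.
|E| > 1: demand is elastic over this range.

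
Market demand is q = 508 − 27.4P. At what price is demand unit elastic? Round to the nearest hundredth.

9.27

For linear demand q = a − bP, E = −bP/(a − bP). |E| = 1 ⇒ bP = a − bP ⇒ P = a/(2b).
P = 508/(2·27.4) ≈ 9.27.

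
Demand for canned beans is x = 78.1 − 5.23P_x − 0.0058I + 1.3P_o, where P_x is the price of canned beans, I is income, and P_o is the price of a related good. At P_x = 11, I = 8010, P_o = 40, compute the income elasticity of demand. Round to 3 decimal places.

At the given point, x = 78.1 − 5.23(11) − 0.0058(8010) + 1.3(40) = 78.1 − 57.53 − 46.458 + 52 = 26.112.
∂x/∂I = −0.0058, so E_I = -0.0058·(8010/26.112) ≈ -1.779.
E_I < 0: inferior good.

-1.779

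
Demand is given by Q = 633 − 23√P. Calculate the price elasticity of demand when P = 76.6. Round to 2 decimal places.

At P = 76.6, Q = 431.7007.
dQ/dP = −23/(2√P) = −23/(2·8.7521).
Point elasticity E = (dQ/dP)·(P/Q) = -1.314 × 76.6/431.7007 ≈ -0.23.
|E| < 1, so demand is inelastic at this price.

-0.23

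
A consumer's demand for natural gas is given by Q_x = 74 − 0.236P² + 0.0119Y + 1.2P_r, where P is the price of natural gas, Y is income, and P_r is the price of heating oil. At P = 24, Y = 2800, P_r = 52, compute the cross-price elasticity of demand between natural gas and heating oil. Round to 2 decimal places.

1.85

At the given point, Q_x = 74 − 0.236(24)² + 0.0119(2800) + 1.2(52) = 74 − 135.936 + 33.32 + 62.4 = 33.784.
∂Q_x/∂P_r = +1.2, so E_xy = 1.2·(52/33.784) ≈ 1.85.
E_xy > 0: the goods are substitutes.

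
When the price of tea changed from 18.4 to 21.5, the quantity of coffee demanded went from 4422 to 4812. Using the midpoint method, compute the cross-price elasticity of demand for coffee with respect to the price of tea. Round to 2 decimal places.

0.54

%ΔQ_x = (4812 − 4422)/[(4422+4812)/2] = 390/4617 ≈ 0.0845.
%ΔP_y = (21.5 − 18.4)/[(18.4+21.5)/2] ≈ 0.1554.
E_xy = 0.0845/0.1554 ≈ 0.54.
E_xy > 0, so coffee and tea are substitutes.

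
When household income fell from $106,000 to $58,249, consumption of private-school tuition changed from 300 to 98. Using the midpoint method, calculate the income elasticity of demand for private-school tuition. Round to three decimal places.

1.746

%ΔQ = (98 − 300)/[(300+98)/2] = -202/199 ≈ -1.0151.
%ΔM = (58,249 − 106,000)/[(106,000+58,249)/2] = -47751/82124.5 ≈ -0.5814.
E_I = %ΔQ/%ΔM ≈ 1.746.
E_I > 1: normal good (luxury).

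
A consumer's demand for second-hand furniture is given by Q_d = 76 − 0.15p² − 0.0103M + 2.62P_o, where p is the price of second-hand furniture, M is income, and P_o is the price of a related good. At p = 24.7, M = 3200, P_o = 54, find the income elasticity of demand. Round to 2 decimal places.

At the given point, Q_d = 76 − 0.15(24.7)² − 0.0103(3200) + 2.62(54) = 76 − 91.5135 − 32.96 + 141.48 = 93.0065.
∂Q_d/∂M = −0.0103, so E_I = -0.0103·(3200/93.0065) ≈ -0.35.
E_I < 0: inferior good.

-0.35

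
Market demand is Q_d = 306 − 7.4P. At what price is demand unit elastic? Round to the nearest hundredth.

20.68

For linear demand Q_d = a − bP, E = −bP/(a − bP). |E| = 1 ⇒ bP = a − bP ⇒ P = a/(2b).
P = 306/(2·7.4) ≈ 20.68.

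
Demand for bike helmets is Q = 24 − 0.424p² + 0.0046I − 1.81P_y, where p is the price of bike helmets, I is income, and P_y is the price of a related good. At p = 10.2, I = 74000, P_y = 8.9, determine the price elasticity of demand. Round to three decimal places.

-0.290

Substituting, Q = 24 − 0.424(10.2)² + 0.0046(74000) − 1.81(8.9) = 24 − 44.113 + 340.4 − 16.109 = 304.178.
∂Q/∂p = −2·0.424·p = -8.6496, so E_p = -8.6496·(10.2/304.178) ≈ -0.290.
|E_p| < 1: demand is inelastic.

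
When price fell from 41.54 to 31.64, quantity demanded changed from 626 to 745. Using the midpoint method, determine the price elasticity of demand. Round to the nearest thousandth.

-0.642

%Δq = (745 − 626)/[(626 + 745)/2] = 119/685.5 ≈ 0.1736.
%Δp = (31.64 − 41.54)/[(41.54 + 31.64)/2] = -9.9/36.59 ≈ -0.2706.
Arc elasticity E = %Δq/%Δp ≈ 0.1736/-0.2706 ≈ -0.642.
|E| < 1: demand is inelastic over this range.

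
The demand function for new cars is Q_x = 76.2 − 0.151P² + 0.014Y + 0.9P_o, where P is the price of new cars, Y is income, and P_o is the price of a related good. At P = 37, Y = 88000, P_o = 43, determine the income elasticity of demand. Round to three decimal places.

At the given point, Q_x = 76.2 − 0.151(37)² + 0.014(88000) + 0.9(43) = 76.2 − 206.719 + 1232 + 38.7 = 1140.181.
∂Q_x/∂Y = +0.014, so E_I = 0.014·(88000/1140.181) ≈ 1.081.
E_I > 1: normal good (luxury).

1.081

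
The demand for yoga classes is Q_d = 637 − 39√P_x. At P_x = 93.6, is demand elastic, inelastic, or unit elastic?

At P_x = 93.6, Q_d = 259.6863.
dQ_d/dP_x = −39/(2√P_x) = −39/(2·9.6747).
Point elasticity E = (dQ_d/dP_x)·(P_x/Q_d) = -2.0156 × 93.6/259.6863 ≈ -0.726.
|E| ≈ 0.726 < 1, so demand is inelastic.

inelastic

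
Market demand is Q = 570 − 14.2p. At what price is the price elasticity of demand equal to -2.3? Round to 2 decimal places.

Set −bp/(a − bp) = −2.3 ⇒ bp = 2.3(a − bp) ⇒ bp(1+2.3) = 2.3·a.
p = 2.3·570/(14.2·3.3) ≈ 27.98.

27.98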